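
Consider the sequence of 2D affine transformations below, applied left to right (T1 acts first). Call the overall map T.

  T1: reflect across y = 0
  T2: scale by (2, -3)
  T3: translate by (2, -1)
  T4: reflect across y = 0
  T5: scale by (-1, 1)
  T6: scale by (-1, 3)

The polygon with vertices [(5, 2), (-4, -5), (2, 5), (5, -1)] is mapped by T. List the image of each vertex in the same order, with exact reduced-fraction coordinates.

image vertices: (12, -15), (-6, 48), (6, -42), (12, 12)

T1 reflect across y = 0: (5, 2) → (5, -2); (-4, -5) → (-4, 5); (2, 5) → (2, -5); (5, -1) → (5, 1)
T2 scale by (2, -3): (5, -2) → (10, 6); (-4, 5) → (-8, -15); (2, -5) → (4, 15); (5, 1) → (10, -3)
T3 translate by (2, -1): (10, 6) → (12, 5); (-8, -15) → (-6, -16); (4, 15) → (6, 14); (10, -3) → (12, -4)
T4 reflect across y = 0: (12, 5) → (12, -5); (-6, -16) → (-6, 16); (6, 14) → (6, -14); (12, -4) → (12, 4)
T5 scale by (-1, 1): (12, -5) → (-12, -5); (-6, 16) → (6, 16); (6, -14) → (-6, -14); (12, 4) → (-12, 4)
T6 scale by (-1, 3): (-12, -5) → (12, -15); (6, 16) → (-6, 48); (-6, -14) → (6, -42); (-12, 4) → (12, 12)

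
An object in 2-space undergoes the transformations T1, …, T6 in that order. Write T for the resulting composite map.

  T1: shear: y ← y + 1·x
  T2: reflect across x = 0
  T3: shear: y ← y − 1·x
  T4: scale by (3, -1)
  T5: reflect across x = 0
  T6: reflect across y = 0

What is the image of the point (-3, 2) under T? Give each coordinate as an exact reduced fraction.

T(p) = (-9, -4)

T1 shear: y ← y + 1·x: (-3, 2) → (-3, -1)
T2 reflect across x = 0: (-3, -1) → (3, -1)
T3 shear: y ← y − 1·x: (3, -1) → (3, -4)
T4 scale by (3, -1): (3, -4) → (9, 4)
T5 reflect across x = 0: (9, 4) → (-9, 4)
T6 reflect across y = 0: (-9, 4) → (-9, -4)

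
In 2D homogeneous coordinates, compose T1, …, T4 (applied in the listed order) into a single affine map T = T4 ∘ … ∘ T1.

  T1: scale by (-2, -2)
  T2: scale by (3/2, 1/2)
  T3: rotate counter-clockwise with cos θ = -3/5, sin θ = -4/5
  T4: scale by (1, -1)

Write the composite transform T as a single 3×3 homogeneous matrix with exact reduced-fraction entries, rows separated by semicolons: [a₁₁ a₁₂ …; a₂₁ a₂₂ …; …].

T = [9/5 -4/5 0; -12/5 -3/5 0; 0 0 1]

T1 = [-2 0 0; 0 -2 0; 0 0 1]
T2·T1 = [-3 0 0; 0 -1 0; 0 0 1]
T3·…·T1 = [9/5 -4/5 0; 12/5 3/5 0; 0 0 1]
T4·…·T1 = [9/5 -4/5 0; -12/5 -3/5 0; 0 0 1]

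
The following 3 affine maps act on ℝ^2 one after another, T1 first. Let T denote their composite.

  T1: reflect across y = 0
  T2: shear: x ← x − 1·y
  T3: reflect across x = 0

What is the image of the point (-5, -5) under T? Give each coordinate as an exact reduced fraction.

T(p) = (10, 5)

T1 reflect across y = 0: (-5, -5) → (-5, 5)
T2 shear: x ← x − 1·y: (-5, 5) → (-10, 5)
T3 reflect across x = 0: (-10, 5) → (10, 5)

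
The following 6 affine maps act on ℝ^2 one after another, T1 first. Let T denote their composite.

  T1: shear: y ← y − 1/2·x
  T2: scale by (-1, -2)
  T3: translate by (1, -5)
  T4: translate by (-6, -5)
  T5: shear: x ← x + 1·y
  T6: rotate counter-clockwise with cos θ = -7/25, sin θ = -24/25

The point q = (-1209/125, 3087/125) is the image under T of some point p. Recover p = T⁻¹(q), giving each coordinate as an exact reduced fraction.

T1 = [1 0 0; -1/2 1 0; 0 0 1]
T2·T1 = [-1 0 0; 1 -2 0; 0 0 1]
T3·…·T1 = [-1 0 1; 1 -2 -5; 0 0 1]
T4·…·T1 = [-1 0 -5; 1 -2 -10; 0 0 1]
T5·…·T1 = [0 -2 -15; 1 -2 -10; 0 0 1]
T6·…·T1 = [24/25 -34/25 -27/5; -7/25 62/25 86/5; 0 0 1]
det M = 2; M⁻¹ = [31/25 17/25 -5; 7/50 12/25 -15/2; 0 0 1]
M⁻¹ · (-1209/125, 3087/125)ᵀ = (-1/5, 3)ᵀ

p = (-1/5, 3)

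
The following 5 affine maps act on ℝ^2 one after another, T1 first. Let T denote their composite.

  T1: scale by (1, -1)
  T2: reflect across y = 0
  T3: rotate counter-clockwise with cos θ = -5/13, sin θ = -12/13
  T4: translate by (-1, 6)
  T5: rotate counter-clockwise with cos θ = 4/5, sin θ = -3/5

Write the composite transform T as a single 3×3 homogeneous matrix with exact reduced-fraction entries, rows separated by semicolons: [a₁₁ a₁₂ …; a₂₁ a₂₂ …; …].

T1 = [1 0 0; 0 -1 0; 0 0 1]
T2·T1 = [1 0 0; 0 1 0; 0 0 1]
T3·…·T1 = [-5/13 12/13 0; -12/13 -5/13 0; 0 0 1]
T4·…·T1 = [-5/13 12/13 -1; -12/13 -5/13 6; 0 0 1]
T5·…·T1 = [-56/65 33/65 14/5; -33/65 -56/65 27/5; 0 0 1]

T = [-56/65 33/65 14/5; -33/65 -56/65 27/5; 0 0 1]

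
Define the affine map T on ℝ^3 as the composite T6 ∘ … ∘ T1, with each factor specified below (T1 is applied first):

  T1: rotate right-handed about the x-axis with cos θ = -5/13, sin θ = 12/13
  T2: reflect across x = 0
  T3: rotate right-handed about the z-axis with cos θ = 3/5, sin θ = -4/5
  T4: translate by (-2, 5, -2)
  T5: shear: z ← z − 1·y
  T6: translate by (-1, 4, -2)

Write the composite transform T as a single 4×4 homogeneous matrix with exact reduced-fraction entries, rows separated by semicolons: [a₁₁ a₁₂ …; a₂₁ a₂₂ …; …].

T1 = [1 0 0 0; 0 -5/13 -12/13 0; 0 12/13 -5/13 0; 0 0 0 1]
T2·T1 = [-1 0 0 0; 0 -5/13 -12/13 0; 0 12/13 -5/13 0; 0 0 0 1]
T3·…·T1 = [-3/5 -4/13 -48/65 0; 4/5 -3/13 -36/65 0; 0 12/13 -5/13 0; 0 0 0 1]
T4·…·T1 = [-3/5 -4/13 -48/65 -2; 4/5 -3/13 -36/65 5; 0 12/13 -5/13 -2; 0 0 0 1]
T5·…·T1 = [-3/5 -4/13 -48/65 -2; 4/5 -3/13 -36/65 5; -4/5 15/13 11/65 -7; 0 0 0 1]
T6·…·T1 = [-3/5 -4/13 -48/65 -3; 4/5 -3/13 -36/65 9; -4/5 15/13 11/65 -9; 0 0 0 1]

T = [-3/5 -4/13 -48/65 -3; 4/5 -3/13 -36/65 9; -4/5 15/13 11/65 -9; 0 0 0 1]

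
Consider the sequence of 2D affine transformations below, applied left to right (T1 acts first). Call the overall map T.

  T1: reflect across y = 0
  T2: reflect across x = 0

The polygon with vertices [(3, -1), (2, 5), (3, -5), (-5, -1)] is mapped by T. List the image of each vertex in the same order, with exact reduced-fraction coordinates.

T1 reflect across y = 0: (3, -1) → (3, 1); (2, 5) → (2, -5); (3, -5) → (3, 5); (-5, -1) → (-5, 1)
T2 reflect across x = 0: (3, 1) → (-3, 1); (2, -5) → (-2, -5); (3, 5) → (-3, 5); (-5, 1) → (5, 1)

image vertices: (-3, 1), (-2, -5), (-3, 5), (5, 1)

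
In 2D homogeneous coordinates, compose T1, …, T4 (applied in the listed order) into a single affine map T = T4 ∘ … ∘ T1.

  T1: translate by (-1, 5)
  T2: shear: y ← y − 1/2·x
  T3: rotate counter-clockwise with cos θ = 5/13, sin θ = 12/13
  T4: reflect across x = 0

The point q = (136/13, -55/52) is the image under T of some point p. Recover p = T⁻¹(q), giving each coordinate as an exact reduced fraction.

T1 = [1 0 -1; 0 1 5; 0 0 1]
T2·T1 = [1 0 -1; -1/2 1 11/2; 0 0 1]
T3·…·T1 = [11/13 -12/13 -71/13; 19/26 5/13 31/26; 0 0 1]
T4·…·T1 = [-11/13 12/13 71/13; 19/26 5/13 31/26; 0 0 1]
det M = -1; M⁻¹ = [-5/13 12/13 1; 19/26 11/13 -5; 0 0 1]
M⁻¹ · (136/13, -55/52)ᵀ = (-4, 7/4)ᵀ

p = (-4, 7/4)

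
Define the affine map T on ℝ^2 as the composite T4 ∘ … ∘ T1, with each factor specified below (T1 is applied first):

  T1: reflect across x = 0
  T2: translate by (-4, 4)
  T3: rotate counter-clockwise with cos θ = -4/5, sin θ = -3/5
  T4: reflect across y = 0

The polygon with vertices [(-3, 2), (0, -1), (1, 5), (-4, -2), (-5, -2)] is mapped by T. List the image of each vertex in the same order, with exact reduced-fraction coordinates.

T1 reflect across x = 0: (-3, 2) → (3, 2); (0, -1) → (0, -1); (1, 5) → (-1, 5); (-4, -2) → (4, -2); (-5, -2) → (5, -2)
T2 translate by (-4, 4): (3, 2) → (-1, 6); (0, -1) → (-4, 3); (-1, 5) → (-5, 9); (4, -2) → (0, 2); (5, -2) → (1, 2)
T3 rotate counter-clockwise with cos θ = -4/5, sin θ = -3/5: (-1, 6) → (22/5, -21/5); (-4, 3) → (5, 0); (-5, 9) → (47/5, -21/5); (0, 2) → (6/5, -8/5); (1, 2) → (2/5, -11/5)
T4 reflect across y = 0: (22/5, -21/5) → (22/5, 21/5); (5, 0) → (5, 0); (47/5, -21/5) → (47/5, 21/5); (6/5, -8/5) → (6/5, 8/5); (2/5, -11/5) → (2/5, 11/5)

image vertices: (22/5, 21/5), (5, 0), (47/5, 21/5), (6/5, 8/5), (2/5, 11/5)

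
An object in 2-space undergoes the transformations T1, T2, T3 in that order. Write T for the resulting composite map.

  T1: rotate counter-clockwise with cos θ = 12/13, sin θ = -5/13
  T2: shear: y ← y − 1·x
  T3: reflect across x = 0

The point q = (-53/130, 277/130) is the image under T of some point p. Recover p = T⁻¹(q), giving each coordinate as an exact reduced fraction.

T1 = [12/13 5/13 0; -5/13 12/13 0; 0 0 1]
T2·T1 = [12/13 5/13 0; -17/13 7/13 0; 0 0 1]
T3·…·T1 = [-12/13 -5/13 0; -17/13 7/13 0; 0 0 1]
det M = -1; M⁻¹ = [-7/13 -5/13 0; -17/13 12/13 0; 0 0 1]
M⁻¹ · (-53/130, 277/130)ᵀ = (-3/5, 5/2)ᵀ

p = (-3/5, 5/2)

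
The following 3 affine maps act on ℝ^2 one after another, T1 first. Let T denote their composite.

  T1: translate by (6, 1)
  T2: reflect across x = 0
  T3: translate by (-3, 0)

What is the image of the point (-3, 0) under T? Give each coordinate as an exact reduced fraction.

T(p) = (-6, 1)

T1 translate by (6, 1): (-3, 0) → (3, 1)
T2 reflect across x = 0: (3, 1) → (-3, 1)
T3 translate by (-3, 0): (-3, 1) → (-6, 1)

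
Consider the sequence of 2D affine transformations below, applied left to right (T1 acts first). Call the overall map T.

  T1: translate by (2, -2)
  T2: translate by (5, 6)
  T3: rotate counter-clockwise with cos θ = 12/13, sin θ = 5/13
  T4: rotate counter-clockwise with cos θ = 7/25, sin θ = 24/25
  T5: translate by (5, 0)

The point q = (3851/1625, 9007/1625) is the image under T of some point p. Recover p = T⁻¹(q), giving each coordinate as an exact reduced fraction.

T1 = [1 0 2; 0 1 -2; 0 0 1]
T2·T1 = [1 0 7; 0 1 4; 0 0 1]
T3·…·T1 = [12/13 -5/13 64/13; 5/13 12/13 83/13; 0 0 1]
T4·…·T1 = [-36/325 -323/325 -1544/325; 323/325 -36/325 2117/325; 0 0 1]
T5·…·T1 = [-36/325 -323/325 81/325; 323/325 -36/325 2117/325; 0 0 1]
det M = 1; M⁻¹ = [-36/325 323/325 -419/65; -323/325 -36/325 63/65; 0 0 1]
M⁻¹ · (3851/1625, 9007/1625)ᵀ = (-6/5, -2)ᵀ

p = (-6/5, -2)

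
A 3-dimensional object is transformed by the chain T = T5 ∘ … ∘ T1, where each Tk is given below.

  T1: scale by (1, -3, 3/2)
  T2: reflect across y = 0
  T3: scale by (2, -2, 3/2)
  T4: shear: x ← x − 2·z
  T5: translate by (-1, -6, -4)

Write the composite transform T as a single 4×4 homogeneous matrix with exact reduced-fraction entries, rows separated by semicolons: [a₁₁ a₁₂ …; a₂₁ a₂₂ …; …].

T = [2 0 -9/2 -1; 0 -6 0 -6; 0 0 9/4 -4; 0 0 0 1]

T1 = [1 0 0 0; 0 -3 0 0; 0 0 3/2 0; 0 0 0 1]
T2·T1 = [1 0 0 0; 0 3 0 0; 0 0 3/2 0; 0 0 0 1]
T3·…·T1 = [2 0 0 0; 0 -6 0 0; 0 0 9/4 0; 0 0 0 1]
T4·…·T1 = [2 0 -9/2 0; 0 -6 0 0; 0 0 9/4 0; 0 0 0 1]
T5·…·T1 = [2 0 -9/2 -1; 0 -6 0 -6; 0 0 9/4 -4; 0 0 0 1]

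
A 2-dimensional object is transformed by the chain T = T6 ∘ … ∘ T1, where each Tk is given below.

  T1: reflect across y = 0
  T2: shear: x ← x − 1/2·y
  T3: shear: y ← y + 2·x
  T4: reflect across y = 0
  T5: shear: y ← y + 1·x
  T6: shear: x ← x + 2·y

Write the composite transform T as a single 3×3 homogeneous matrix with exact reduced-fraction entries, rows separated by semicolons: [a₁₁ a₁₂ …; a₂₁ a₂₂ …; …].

T = [-1 3/2 0; -1 1/2 0; 0 0 1]

T1 = [1 0 0; 0 -1 0; 0 0 1]
T2·T1 = [1 1/2 0; 0 -1 0; 0 0 1]
T3·…·T1 = [1 1/2 0; 2 0 0; 0 0 1]
T4·…·T1 = [1 1/2 0; -2 0 0; 0 0 1]
T5·…·T1 = [1 1/2 0; -1 1/2 0; 0 0 1]
T6·…·T1 = [-1 3/2 0; -1 1/2 0; 0 0 1]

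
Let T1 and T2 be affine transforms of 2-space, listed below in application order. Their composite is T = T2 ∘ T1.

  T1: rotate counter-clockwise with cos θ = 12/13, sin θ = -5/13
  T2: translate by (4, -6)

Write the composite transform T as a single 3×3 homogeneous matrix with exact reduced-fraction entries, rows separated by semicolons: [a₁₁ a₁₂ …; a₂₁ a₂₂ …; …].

T1 = [12/13 5/13 0; -5/13 12/13 0; 0 0 1]
T2·T1 = [12/13 5/13 4; -5/13 12/13 -6; 0 0 1]

T = [12/13 5/13 4; -5/13 12/13 -6; 0 0 1]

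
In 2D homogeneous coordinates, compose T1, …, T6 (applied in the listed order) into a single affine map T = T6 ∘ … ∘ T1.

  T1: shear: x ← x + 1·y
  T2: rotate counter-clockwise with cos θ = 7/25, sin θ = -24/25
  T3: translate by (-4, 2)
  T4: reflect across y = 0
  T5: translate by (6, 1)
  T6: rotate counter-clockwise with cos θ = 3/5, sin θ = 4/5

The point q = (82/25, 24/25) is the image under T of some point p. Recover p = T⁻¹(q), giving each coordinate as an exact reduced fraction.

T1 = [1 1 0; 0 1 0; 0 0 1]
T2·T1 = [7/25 31/25 0; -24/25 -17/25 0; 0 0 1]
T3·…·T1 = [7/25 31/25 -4; -24/25 -17/25 2; 0 0 1]
T4·…·T1 = [7/25 31/25 -4; 24/25 17/25 -2; 0 0 1]
T5·…·T1 = [7/25 31/25 2; 24/25 17/25 -1; 0 0 1]
T6·…·T1 = [-3/5 1/5 2; 4/5 7/5 1; 0 0 1]
det M = -1; M⁻¹ = [-7/5 1/5 13/5; 4/5 3/5 -11/5; 0 0 1]
M⁻¹ · (82/25, 24/25)ᵀ = (-9/5, 1)ᵀ

p = (-9/5, 1)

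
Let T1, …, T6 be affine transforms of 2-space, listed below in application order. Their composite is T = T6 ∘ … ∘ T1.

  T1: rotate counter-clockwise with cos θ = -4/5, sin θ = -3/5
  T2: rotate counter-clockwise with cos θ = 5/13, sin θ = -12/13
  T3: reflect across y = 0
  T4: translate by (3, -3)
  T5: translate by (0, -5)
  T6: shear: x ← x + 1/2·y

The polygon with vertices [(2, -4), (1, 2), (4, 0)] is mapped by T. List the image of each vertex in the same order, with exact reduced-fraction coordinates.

image vertices: (-38/13, -162/13), (-59/26, -441/65), (-71/13, -652/65)

T1 rotate counter-clockwise with cos θ = -4/5, sin θ = -3/5: (2, -4) → (-4, 2); (1, 2) → (2/5, -11/5); (4, 0) → (-16/5, -12/5)
T2 rotate counter-clockwise with cos θ = 5/13, sin θ = -12/13: (-4, 2) → (4/13, 58/13); (2/5, -11/5) → (-122/65, -79/65); (-16/5, -12/5) → (-224/65, 132/65)
T3 reflect across y = 0: (4/13, 58/13) → (4/13, -58/13); (-122/65, -79/65) → (-122/65, 79/65); (-224/65, 132/65) → (-224/65, -132/65)
T4 translate by (3, -3): (4/13, -58/13) → (43/13, -97/13); (-122/65, 79/65) → (73/65, -116/65); (-224/65, -132/65) → (-29/65, -327/65)
T5 translate by (0, -5): (43/13, -97/13) → (43/13, -162/13); (73/65, -116/65) → (73/65, -441/65); (-29/65, -327/65) → (-29/65, -652/65)
T6 shear: x ← x + 1/2·y: (43/13, -162/13) → (-38/13, -162/13); (73/65, -441/65) → (-59/26, -441/65); (-29/65, -652/65) → (-71/13, -652/65)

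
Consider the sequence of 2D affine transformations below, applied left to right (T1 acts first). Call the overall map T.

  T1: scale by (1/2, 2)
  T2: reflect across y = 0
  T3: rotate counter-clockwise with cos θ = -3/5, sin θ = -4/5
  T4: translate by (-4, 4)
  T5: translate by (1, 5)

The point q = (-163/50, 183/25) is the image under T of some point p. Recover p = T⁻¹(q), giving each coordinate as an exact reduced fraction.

T1 = [1/2 0 0; 0 2 0; 0 0 1]
T2·T1 = [1/2 0 0; 0 -2 0; 0 0 1]
T3·…·T1 = [-3/10 -8/5 0; -2/5 6/5 0; 0 0 1]
T4·…·T1 = [-3/10 -8/5 -4; -2/5 6/5 4; 0 0 1]
T5·…·T1 = [-3/10 -8/5 -3; -2/5 6/5 9; 0 0 1]
det M = -1; M⁻¹ = [-6/5 -8/5 54/5; -2/5 3/10 -39/10; 0 0 1]
M⁻¹ · (-163/50, 183/25)ᵀ = (3, -2/5)ᵀ

p = (3, -2/5)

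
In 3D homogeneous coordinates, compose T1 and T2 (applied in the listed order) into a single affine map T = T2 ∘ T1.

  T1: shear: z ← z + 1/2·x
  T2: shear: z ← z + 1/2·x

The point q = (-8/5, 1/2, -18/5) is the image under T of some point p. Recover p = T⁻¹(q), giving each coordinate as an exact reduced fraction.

p = (-8/5, 1/2, -2)

T1 = [1 0 0 0; 0 1 0 0; 1/2 0 1 0; 0 0 0 1]
T2·T1 = [1 0 0 0; 0 1 0 0; 1 0 1 0; 0 0 0 1]
det M = 1; M⁻¹ = [1 0 0 0; 0 1 0 0; -1 0 1 0; 0 0 0 1]
M⁻¹ · (-8/5, 1/2, -18/5)ᵀ = (-8/5, 1/2, -2)ᵀ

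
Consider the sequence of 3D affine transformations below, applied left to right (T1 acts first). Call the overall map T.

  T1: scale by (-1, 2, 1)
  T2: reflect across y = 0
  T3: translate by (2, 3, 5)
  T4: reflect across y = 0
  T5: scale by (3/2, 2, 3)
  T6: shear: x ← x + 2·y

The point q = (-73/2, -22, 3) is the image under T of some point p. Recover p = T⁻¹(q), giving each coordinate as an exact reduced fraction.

p = (-3, -4, -4)

T1 = [-1 0 0 0; 0 2 0 0; 0 0 1 0; 0 0 0 1]
T2·T1 = [-1 0 0 0; 0 -2 0 0; 0 0 1 0; 0 0 0 1]
T3·…·T1 = [-1 0 0 2; 0 -2 0 3; 0 0 1 5; 0 0 0 1]
T4·…·T1 = [-1 0 0 2; 0 2 0 -3; 0 0 1 5; 0 0 0 1]
T5·…·T1 = [-3/2 0 0 3; 0 4 0 -6; 0 0 3 15; 0 0 0 1]
T6·…·T1 = [-3/2 8 0 -9; 0 4 0 -6; 0 0 3 15; 0 0 0 1]
det M = -18; M⁻¹ = [-2/3 4/3 0 2; 0 1/4 0 3/2; 0 0 1/3 -5; 0 0 0 1]
M⁻¹ · (-73/2, -22, 3)ᵀ = (-3, -4, -4)ᵀ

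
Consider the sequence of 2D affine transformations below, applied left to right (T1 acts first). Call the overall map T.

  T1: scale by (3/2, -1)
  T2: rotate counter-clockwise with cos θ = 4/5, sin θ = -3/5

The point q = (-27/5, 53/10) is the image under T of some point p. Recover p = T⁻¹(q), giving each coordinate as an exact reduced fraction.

p = (-5, -1)

T1 = [3/2 0 0; 0 -1 0; 0 0 1]
T2·T1 = [6/5 -3/5 0; -9/10 -4/5 0; 0 0 1]
det M = -3/2; M⁻¹ = [8/15 -2/5 0; -3/5 -4/5 0; 0 0 1]
M⁻¹ · (-27/5, 53/10)ᵀ = (-5, -1)ᵀ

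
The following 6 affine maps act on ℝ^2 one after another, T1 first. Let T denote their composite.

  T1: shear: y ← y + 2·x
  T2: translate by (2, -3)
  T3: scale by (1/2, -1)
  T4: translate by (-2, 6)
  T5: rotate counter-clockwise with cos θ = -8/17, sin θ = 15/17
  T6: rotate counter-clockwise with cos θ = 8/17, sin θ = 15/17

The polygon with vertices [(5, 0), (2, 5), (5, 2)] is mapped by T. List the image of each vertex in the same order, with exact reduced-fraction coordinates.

T1 shear: y ← y + 2·x: (5, 0) → (5, 10); (2, 5) → (2, 9); (5, 2) → (5, 12)
T2 translate by (2, -3): (5, 10) → (7, 7); (2, 9) → (4, 6); (5, 12) → (7, 9)
T3 scale by (1/2, -1): (7, 7) → (7/2, -7); (4, 6) → (2, -6); (7, 9) → (7/2, -9)
T4 translate by (-2, 6): (7/2, -7) → (3/2, -1); (2, -6) → (0, 0); (7/2, -9) → (3/2, -3)
T5 rotate counter-clockwise with cos θ = -8/17, sin θ = 15/17: (3/2, -1) → (3/17, 61/34); (0, 0) → (0, 0); (3/2, -3) → (33/17, 93/34)
T6 rotate counter-clockwise with cos θ = 8/17, sin θ = 15/17: (3/17, 61/34) → (-3/2, 1); (0, 0) → (0, 0); (33/17, 93/34) → (-3/2, 3)

image vertices: (-3/2, 1), (0, 0), (-3/2, 3)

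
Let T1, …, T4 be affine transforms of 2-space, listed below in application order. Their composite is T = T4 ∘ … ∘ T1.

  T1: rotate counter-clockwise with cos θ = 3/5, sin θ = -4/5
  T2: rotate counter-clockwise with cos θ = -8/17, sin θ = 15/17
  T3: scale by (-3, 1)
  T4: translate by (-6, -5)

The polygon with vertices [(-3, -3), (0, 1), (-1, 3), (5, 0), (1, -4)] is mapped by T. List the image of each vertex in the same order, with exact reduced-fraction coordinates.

image vertices: (-879/85, -764/85), (-279/85, -389/85), (291/85, -394/85), (-210/17, -8/17), (-1542/85, -492/85)

T1 rotate counter-clockwise with cos θ = 3/5, sin θ = -4/5: (-3, -3) → (-21/5, 3/5); (0, 1) → (4/5, 3/5); (-1, 3) → (9/5, 13/5); (5, 0) → (3, -4); (1, -4) → (-13/5, -16/5)
T2 rotate counter-clockwise with cos θ = -8/17, sin θ = 15/17: (-21/5, 3/5) → (123/85, -339/85); (4/5, 3/5) → (-77/85, 36/85); (9/5, 13/5) → (-267/85, 31/85); (3, -4) → (36/17, 77/17); (-13/5, -16/5) → (344/85, -67/85)
T3 scale by (-3, 1): (123/85, -339/85) → (-369/85, -339/85); (-77/85, 36/85) → (231/85, 36/85); (-267/85, 31/85) → (801/85, 31/85); (36/17, 77/17) → (-108/17, 77/17); (344/85, -67/85) → (-1032/85, -67/85)
T4 translate by (-6, -5): (-369/85, -339/85) → (-879/85, -764/85); (231/85, 36/85) → (-279/85, -389/85); (801/85, 31/85) → (291/85, -394/85); (-108/17, 77/17) → (-210/17, -8/17); (-1032/85, -67/85) → (-1542/85, -492/85)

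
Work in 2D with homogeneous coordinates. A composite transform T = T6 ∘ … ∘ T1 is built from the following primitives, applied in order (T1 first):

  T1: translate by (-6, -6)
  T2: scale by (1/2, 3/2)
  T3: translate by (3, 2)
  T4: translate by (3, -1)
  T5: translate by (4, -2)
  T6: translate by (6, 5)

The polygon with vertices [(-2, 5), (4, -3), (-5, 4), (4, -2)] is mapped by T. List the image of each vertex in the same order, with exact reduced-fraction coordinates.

T1 translate by (-6, -6): (-2, 5) → (-8, -1); (4, -3) → (-2, -9); (-5, 4) → (-11, -2); (4, -2) → (-2, -8)
T2 scale by (1/2, 3/2): (-8, -1) → (-4, -3/2); (-2, -9) → (-1, -27/2); (-11, -2) → (-11/2, -3); (-2, -8) → (-1, -12)
T3 translate by (3, 2): (-4, -3/2) → (-1, 1/2); (-1, -27/2) → (2, -23/2); (-11/2, -3) → (-5/2, -1); (-1, -12) → (2, -10)
T4 translate by (3, -1): (-1, 1/2) → (2, -1/2); (2, -23/2) → (5, -25/2); (-5/2, -1) → (1/2, -2); (2, -10) → (5, -11)
T5 translate by (4, -2): (2, -1/2) → (6, -5/2); (5, -25/2) → (9, -29/2); (1/2, -2) → (9/2, -4); (5, -11) → (9, -13)
T6 translate by (6, 5): (6, -5/2) → (12, 5/2); (9, -29/2) → (15, -19/2); (9/2, -4) → (21/2, 1); (9, -13) → (15, -8)

image vertices: (12, 5/2), (15, -19/2), (21/2, 1), (15, -8)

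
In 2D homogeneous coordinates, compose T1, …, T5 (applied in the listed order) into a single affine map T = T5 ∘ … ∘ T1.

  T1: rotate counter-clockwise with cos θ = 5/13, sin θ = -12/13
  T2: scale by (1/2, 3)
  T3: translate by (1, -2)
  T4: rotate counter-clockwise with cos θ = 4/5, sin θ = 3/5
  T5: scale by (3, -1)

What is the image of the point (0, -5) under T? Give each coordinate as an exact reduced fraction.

T1 rotate counter-clockwise with cos θ = 5/13, sin θ = -12/13: (0, -5) → (-60/13, -25/13)
T2 scale by (1/2, 3): (-60/13, -25/13) → (-30/13, -75/13)
T3 translate by (1, -2): (-30/13, -75/13) → (-17/13, -101/13)
T4 rotate counter-clockwise with cos θ = 4/5, sin θ = 3/5: (-17/13, -101/13) → (47/13, -7)
T5 scale by (3, -1): (47/13, -7) → (141/13, 7)

T(p) = (141/13, 7)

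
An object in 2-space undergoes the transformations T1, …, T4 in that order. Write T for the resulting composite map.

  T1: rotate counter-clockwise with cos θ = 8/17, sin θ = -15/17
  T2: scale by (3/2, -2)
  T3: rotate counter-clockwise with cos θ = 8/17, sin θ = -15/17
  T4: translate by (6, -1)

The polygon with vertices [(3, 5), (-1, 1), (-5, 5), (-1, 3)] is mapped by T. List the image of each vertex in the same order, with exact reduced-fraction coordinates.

T1 rotate counter-clockwise with cos θ = 8/17, sin θ = -15/17: (3, 5) → (99/17, -5/17); (-1, 1) → (7/17, 23/17); (-5, 5) → (35/17, 115/17); (-1, 3) → (37/17, 39/17)
T2 scale by (3/2, -2): (99/17, -5/17) → (297/34, 10/17); (7/17, 23/17) → (21/34, -46/17); (35/17, 115/17) → (105/34, -230/17); (37/17, 39/17) → (111/34, -78/17)
T3 rotate counter-clockwise with cos θ = 8/17, sin θ = -15/17: (297/34, 10/17) → (1338/289, -4295/578); (21/34, -46/17) → (-606/289, -1051/578); (105/34, -230/17) → (-3030/289, -5255/578); (111/34, -78/17) → (-726/289, -2913/578)
T4 translate by (6, -1): (1338/289, -4295/578) → (3072/289, -4873/578); (-606/289, -1051/578) → (1128/289, -1629/578); (-3030/289, -5255/578) → (-1296/289, -5833/578); (-726/289, -2913/578) → (1008/289, -3491/578)

image vertices: (3072/289, -4873/578), (1128/289, -1629/578), (-1296/289, -5833/578), (1008/289, -3491/578)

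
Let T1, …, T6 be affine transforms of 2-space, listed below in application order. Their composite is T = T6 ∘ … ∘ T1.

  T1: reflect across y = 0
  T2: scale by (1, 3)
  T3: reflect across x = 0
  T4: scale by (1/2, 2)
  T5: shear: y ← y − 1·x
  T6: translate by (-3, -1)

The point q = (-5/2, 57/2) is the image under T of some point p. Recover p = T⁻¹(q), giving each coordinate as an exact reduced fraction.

p = (-1, -5)

T1 = [1 0 0; 0 -1 0; 0 0 1]
T2·T1 = [1 0 0; 0 -3 0; 0 0 1]
T3·…·T1 = [-1 0 0; 0 -3 0; 0 0 1]
T4·…·T1 = [-1/2 0 0; 0 -6 0; 0 0 1]
T5·…·T1 = [-1/2 0 0; 1/2 -6 0; 0 0 1]
T6·…·T1 = [-1/2 0 -3; 1/2 -6 -1; 0 0 1]
det M = 3; M⁻¹ = [-2 0 -6; -1/6 -1/6 -2/3; 0 0 1]
M⁻¹ · (-5/2, 57/2)ᵀ = (-1, -5)ᵀ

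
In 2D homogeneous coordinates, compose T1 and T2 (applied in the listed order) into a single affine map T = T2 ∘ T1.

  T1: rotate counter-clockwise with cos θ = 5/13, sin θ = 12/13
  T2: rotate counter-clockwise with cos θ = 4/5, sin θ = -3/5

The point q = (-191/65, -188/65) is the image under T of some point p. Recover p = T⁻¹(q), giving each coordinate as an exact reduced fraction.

T1 = [5/13 -12/13 0; 12/13 5/13 0; 0 0 1]
T2·T1 = [56/65 -33/65 0; 33/65 56/65 0; 0 0 1]
det M = 1; M⁻¹ = [56/65 33/65 0; -33/65 56/65 0; 0 0 1]
M⁻¹ · (-191/65, -188/65)ᵀ = (-4, -1)ᵀ

p = (-4, -1)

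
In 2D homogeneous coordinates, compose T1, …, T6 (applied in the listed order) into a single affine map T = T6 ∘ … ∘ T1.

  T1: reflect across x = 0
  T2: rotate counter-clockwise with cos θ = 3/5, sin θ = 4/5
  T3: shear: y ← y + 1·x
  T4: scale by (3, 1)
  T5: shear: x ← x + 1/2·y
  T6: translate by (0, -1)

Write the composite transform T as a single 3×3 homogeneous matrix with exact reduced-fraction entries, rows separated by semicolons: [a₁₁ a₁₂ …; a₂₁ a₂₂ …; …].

T1 = [-1 0 0; 0 1 0; 0 0 1]
T2·T1 = [-3/5 -4/5 0; -4/5 3/5 0; 0 0 1]
T3·…·T1 = [-3/5 -4/5 0; -7/5 -1/5 0; 0 0 1]
T4·…·T1 = [-9/5 -12/5 0; -7/5 -1/5 0; 0 0 1]
T5·…·T1 = [-5/2 -5/2 0; -7/5 -1/5 0; 0 0 1]
T6·…·T1 = [-5/2 -5/2 0; -7/5 -1/5 -1; 0 0 1]

T = [-5/2 -5/2 0; -7/5 -1/5 -1; 0 0 1]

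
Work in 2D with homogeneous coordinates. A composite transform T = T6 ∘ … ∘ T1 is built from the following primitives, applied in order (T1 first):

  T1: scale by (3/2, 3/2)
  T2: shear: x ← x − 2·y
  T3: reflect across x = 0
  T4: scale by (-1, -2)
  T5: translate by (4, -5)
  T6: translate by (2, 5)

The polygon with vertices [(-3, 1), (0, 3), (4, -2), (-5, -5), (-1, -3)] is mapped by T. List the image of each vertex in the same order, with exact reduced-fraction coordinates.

T1 scale by (3/2, 3/2): (-3, 1) → (-9/2, 3/2); (0, 3) → (0, 9/2); (4, -2) → (6, -3); (-5, -5) → (-15/2, -15/2); (-1, -3) → (-3/2, -9/2)
T2 shear: x ← x − 2·y: (-9/2, 3/2) → (-15/2, 3/2); (0, 9/2) → (-9, 9/2); (6, -3) → (12, -3); (-15/2, -15/2) → (15/2, -15/2); (-3/2, -9/2) → (15/2, -9/2)
T3 reflect across x = 0: (-15/2, 3/2) → (15/2, 3/2); (-9, 9/2) → (9, 9/2); (12, -3) → (-12, -3); (15/2, -15/2) → (-15/2, -15/2); (15/2, -9/2) → (-15/2, -9/2)
T4 scale by (-1, -2): (15/2, 3/2) → (-15/2, -3); (9, 9/2) → (-9, -9); (-12, -3) → (12, 6); (-15/2, -15/2) → (15/2, 15); (-15/2, -9/2) → (15/2, 9)
T5 translate by (4, -5): (-15/2, -3) → (-7/2, -8); (-9, -9) → (-5, -14); (12, 6) → (16, 1); (15/2, 15) → (23/2, 10); (15/2, 9) → (23/2, 4)
T6 translate by (2, 5): (-7/2, -8) → (-3/2, -3); (-5, -14) → (-3, -9); (16, 1) → (18, 6); (23/2, 10) → (27/2, 15); (23/2, 4) → (27/2, 9)

image vertices: (-3/2, -3), (-3, -9), (18, 6), (27/2, 15), (27/2, 9)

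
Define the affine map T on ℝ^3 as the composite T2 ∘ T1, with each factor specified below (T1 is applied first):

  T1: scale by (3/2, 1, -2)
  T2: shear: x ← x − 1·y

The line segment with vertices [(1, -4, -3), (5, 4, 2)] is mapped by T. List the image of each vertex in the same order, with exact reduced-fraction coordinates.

T1 scale by (3/2, 1, -2): (1, -4, -3) → (3/2, -4, 6); (5, 4, 2) → (15/2, 4, -4)
T2 shear: x ← x − 1·y: (3/2, -4, 6) → (11/2, -4, 6); (15/2, 4, -4) → (7/2, 4, -4)

image vertices: (11/2, -4, 6), (7/2, 4, -4)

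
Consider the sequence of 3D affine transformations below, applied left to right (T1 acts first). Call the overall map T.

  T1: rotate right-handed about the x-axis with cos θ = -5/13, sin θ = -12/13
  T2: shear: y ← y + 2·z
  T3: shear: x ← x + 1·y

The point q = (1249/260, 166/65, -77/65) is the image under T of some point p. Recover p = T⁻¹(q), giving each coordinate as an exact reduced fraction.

T1 = [1 0 0 0; 0 -5/13 12/13 0; 0 -12/13 -5/13 0; 0 0 0 1]
T2·T1 = [1 0 0 0; 0 -29/13 2/13 0; 0 -12/13 -5/13 0; 0 0 0 1]
T3·…·T1 = [1 -29/13 2/13 0; 0 -29/13 2/13 0; 0 -12/13 -5/13 0; 0 0 0 1]
det M = 1; M⁻¹ = [1 -1 0 0; 0 -5/13 -2/13 0; 0 12/13 -29/13 0; 0 0 0 1]
M⁻¹ · (1249/260, 166/65, -77/65)ᵀ = (9/4, -4/5, 5)ᵀ

p = (9/4, -4/5, 5)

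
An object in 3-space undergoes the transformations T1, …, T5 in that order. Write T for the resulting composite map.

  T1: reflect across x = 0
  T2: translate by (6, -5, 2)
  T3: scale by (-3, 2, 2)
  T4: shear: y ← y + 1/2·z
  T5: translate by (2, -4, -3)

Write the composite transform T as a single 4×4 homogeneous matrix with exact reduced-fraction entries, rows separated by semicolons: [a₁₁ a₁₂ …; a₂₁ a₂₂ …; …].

T = [3 0 0 -16; 0 2 1 -12; 0 0 2 1; 0 0 0 1]

T1 = [-1 0 0 0; 0 1 0 0; 0 0 1 0; 0 0 0 1]
T2·T1 = [-1 0 0 6; 0 1 0 -5; 0 0 1 2; 0 0 0 1]
T3·…·T1 = [3 0 0 -18; 0 2 0 -10; 0 0 2 4; 0 0 0 1]
T4·…·T1 = [3 0 0 -18; 0 2 1 -8; 0 0 2 4; 0 0 0 1]
T5·…·T1 = [3 0 0 -16; 0 2 1 -12; 0 0 2 1; 0 0 0 1]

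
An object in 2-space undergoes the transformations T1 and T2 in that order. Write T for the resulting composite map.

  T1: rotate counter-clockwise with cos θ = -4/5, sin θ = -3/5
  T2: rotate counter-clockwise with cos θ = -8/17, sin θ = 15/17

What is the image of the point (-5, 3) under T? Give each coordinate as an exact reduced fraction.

T1 rotate counter-clockwise with cos θ = -4/5, sin θ = -3/5: (-5, 3) → (29/5, 3/5)
T2 rotate counter-clockwise with cos θ = -8/17, sin θ = 15/17: (29/5, 3/5) → (-277/85, 411/85)

T(p) = (-277/85, 411/85)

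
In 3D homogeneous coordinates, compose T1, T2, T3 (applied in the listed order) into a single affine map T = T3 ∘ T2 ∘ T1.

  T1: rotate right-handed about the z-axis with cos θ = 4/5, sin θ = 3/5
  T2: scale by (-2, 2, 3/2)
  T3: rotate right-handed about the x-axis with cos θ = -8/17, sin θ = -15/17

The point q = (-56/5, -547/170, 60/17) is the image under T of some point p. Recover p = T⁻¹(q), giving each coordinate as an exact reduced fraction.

p = (4, -4, -3)

T1 = [4/5 -3/5 0 0; 3/5 4/5 0 0; 0 0 1 0; 0 0 0 1]
T2·T1 = [-8/5 6/5 0 0; 6/5 8/5 0 0; 0 0 3/2 0; 0 0 0 1]
T3·…·T1 = [-8/5 6/5 0 0; -48/85 -64/85 45/34 0; -18/17 -24/17 -12/17 0; 0 0 0 1]
det M = -6; M⁻¹ = [-2/5 -12/85 -9/34 0; 3/10 -16/85 -6/17 0; 0 10/17 -16/51 0; 0 0 0 1]
M⁻¹ · (-56/5, -547/170, 60/17)ᵀ = (4, -4, -3)ᵀ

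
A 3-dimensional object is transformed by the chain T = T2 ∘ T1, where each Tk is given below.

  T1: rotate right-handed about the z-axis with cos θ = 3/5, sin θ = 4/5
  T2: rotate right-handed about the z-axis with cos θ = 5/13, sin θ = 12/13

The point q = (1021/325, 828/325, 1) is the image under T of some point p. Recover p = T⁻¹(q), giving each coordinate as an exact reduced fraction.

p = (3/5, -4, 1)

T1 = [3/5 -4/5 0 0; 4/5 3/5 0 0; 0 0 1 0; 0 0 0 1]
T2·T1 = [-33/65 -56/65 0 0; 56/65 -33/65 0 0; 0 0 1 0; 0 0 0 1]
det M = 1; M⁻¹ = [-33/65 56/65 0 0; -56/65 -33/65 0 0; 0 0 1 0; 0 0 0 1]
M⁻¹ · (1021/325, 828/325, 1)ᵀ = (3/5, -4, 1)ᵀ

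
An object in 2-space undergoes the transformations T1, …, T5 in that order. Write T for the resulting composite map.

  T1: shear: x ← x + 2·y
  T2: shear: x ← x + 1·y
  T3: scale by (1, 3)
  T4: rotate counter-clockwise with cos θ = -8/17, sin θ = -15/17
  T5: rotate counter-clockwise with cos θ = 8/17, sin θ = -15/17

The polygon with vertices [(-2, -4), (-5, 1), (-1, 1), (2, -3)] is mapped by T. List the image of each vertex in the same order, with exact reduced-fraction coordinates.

T1 shear: x ← x + 2·y: (-2, -4) → (-10, -4); (-5, 1) → (-3, 1); (-1, 1) → (1, 1); (2, -3) → (-4, -3)
T2 shear: x ← x + 1·y: (-10, -4) → (-14, -4); (-3, 1) → (-2, 1); (1, 1) → (2, 1); (-4, -3) → (-7, -3)
T3 scale by (1, 3): (-14, -4) → (-14, -12); (-2, 1) → (-2, 3); (2, 1) → (2, 3); (-7, -3) → (-7, -9)
T4 rotate counter-clockwise with cos θ = -8/17, sin θ = -15/17: (-14, -12) → (-4, 18); (-2, 3) → (61/17, 6/17); (2, 3) → (29/17, -54/17); (-7, -9) → (-79/17, 177/17)
T5 rotate counter-clockwise with cos θ = 8/17, sin θ = -15/17: (-4, 18) → (14, 12); (61/17, 6/17) → (2, -3); (29/17, -54/17) → (-2, -3); (-79/17, 177/17) → (7, 9)

image vertices: (14, 12), (2, -3), (-2, -3), (7, 9)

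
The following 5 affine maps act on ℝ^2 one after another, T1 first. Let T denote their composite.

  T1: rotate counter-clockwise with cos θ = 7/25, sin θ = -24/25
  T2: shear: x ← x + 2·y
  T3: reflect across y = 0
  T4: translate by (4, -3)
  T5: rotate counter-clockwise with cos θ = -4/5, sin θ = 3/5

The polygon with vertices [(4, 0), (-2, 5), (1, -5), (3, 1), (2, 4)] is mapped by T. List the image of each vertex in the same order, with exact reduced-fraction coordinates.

image vertices: (193/125, -276/125), (-1014/125, 1748/125), (572/125, -329/125), (-6/25, 17/25), (-103/25, 146/25)

T1 rotate counter-clockwise with cos θ = 7/25, sin θ = -24/25: (4, 0) → (28/25, -96/25); (-2, 5) → (106/25, 83/25); (1, -5) → (-113/25, -59/25); (3, 1) → (9/5, -13/5); (2, 4) → (22/5, -4/5)
T2 shear: x ← x + 2·y: (28/25, -96/25) → (-164/25, -96/25); (106/25, 83/25) → (272/25, 83/25); (-113/25, -59/25) → (-231/25, -59/25); (9/5, -13/5) → (-17/5, -13/5); (22/5, -4/5) → (14/5, -4/5)
T3 reflect across y = 0: (-164/25, -96/25) → (-164/25, 96/25); (272/25, 83/25) → (272/25, -83/25); (-231/25, -59/25) → (-231/25, 59/25); (-17/5, -13/5) → (-17/5, 13/5); (14/5, -4/5) → (14/5, 4/5)
T4 translate by (4, -3): (-164/25, 96/25) → (-64/25, 21/25); (272/25, -83/25) → (372/25, -158/25); (-231/25, 59/25) → (-131/25, -16/25); (-17/5, 13/5) → (3/5, -2/5); (14/5, 4/5) → (34/5, -11/5)
T5 rotate counter-clockwise with cos θ = -4/5, sin θ = 3/5: (-64/25, 21/25) → (193/125, -276/125); (372/25, -158/25) → (-1014/125, 1748/125); (-131/25, -16/25) → (572/125, -329/125); (3/5, -2/5) → (-6/25, 17/25); (34/5, -11/5) → (-103/25, 146/25)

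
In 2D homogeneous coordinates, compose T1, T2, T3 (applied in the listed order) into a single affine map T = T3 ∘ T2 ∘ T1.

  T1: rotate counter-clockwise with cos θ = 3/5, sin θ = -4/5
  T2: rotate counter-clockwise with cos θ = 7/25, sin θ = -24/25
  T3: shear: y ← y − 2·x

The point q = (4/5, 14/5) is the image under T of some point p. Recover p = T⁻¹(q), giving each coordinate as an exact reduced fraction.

T1 = [3/5 4/5 0; -4/5 3/5 0; 0 0 1]
T2·T1 = [-3/5 4/5 0; -4/5 -3/5 0; 0 0 1]
T3·…·T1 = [-3/5 4/5 0; 2/5 -11/5 0; 0 0 1]
det M = 1; M⁻¹ = [-11/5 -4/5 0; -2/5 -3/5 0; 0 0 1]
M⁻¹ · (4/5, 14/5)ᵀ = (-4, -2)ᵀ

p = (-4, -2)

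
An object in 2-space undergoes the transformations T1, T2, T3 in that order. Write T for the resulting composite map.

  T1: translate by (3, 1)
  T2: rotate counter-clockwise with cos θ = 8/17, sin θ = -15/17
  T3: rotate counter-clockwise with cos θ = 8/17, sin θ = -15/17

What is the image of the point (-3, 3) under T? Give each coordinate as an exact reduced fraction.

T1 translate by (3, 1): (-3, 3) → (0, 4)
T2 rotate counter-clockwise with cos θ = 8/17, sin θ = -15/17: (0, 4) → (60/17, 32/17)
T3 rotate counter-clockwise with cos θ = 8/17, sin θ = -15/17: (60/17, 32/17) → (960/289, -644/289)

T(p) = (960/289, -644/289)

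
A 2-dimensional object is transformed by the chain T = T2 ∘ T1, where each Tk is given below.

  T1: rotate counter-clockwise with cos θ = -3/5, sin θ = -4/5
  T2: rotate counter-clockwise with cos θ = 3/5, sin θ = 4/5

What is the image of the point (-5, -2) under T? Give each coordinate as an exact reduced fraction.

T(p) = (-83/25, 106/25)

T1 rotate counter-clockwise with cos θ = -3/5, sin θ = -4/5: (-5, -2) → (7/5, 26/5)
T2 rotate counter-clockwise with cos θ = 3/5, sin θ = 4/5: (7/5, 26/5) → (-83/25, 106/25)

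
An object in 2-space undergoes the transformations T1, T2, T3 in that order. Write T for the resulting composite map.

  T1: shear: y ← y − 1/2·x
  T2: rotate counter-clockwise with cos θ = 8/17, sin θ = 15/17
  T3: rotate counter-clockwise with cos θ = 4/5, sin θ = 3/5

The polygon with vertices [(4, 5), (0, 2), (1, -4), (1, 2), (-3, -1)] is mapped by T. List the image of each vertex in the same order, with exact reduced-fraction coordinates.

T1 shear: y ← y − 1/2·x: (4, 5) → (4, 3); (0, 2) → (0, 2); (1, -4) → (1, -9/2); (1, 2) → (1, 3/2); (-3, -1) → (-3, 1/2)
T2 rotate counter-clockwise with cos θ = 8/17, sin θ = 15/17: (4, 3) → (-13/17, 84/17); (0, 2) → (-30/17, 16/17); (1, -9/2) → (151/34, -21/17); (1, 3/2) → (-29/34, 27/17); (-3, 1/2) → (-63/34, -41/17)
T3 rotate counter-clockwise with cos θ = 4/5, sin θ = 3/5: (-13/17, 84/17) → (-304/85, 297/85); (-30/17, 16/17) → (-168/85, -26/85); (151/34, -21/17) → (73/17, 57/34); (-29/34, 27/17) → (-139/85, 129/170); (-63/34, -41/17) → (-3/85, -517/170)

image vertices: (-304/85, 297/85), (-168/85, -26/85), (73/17, 57/34), (-139/85, 129/170), (-3/85, -517/170)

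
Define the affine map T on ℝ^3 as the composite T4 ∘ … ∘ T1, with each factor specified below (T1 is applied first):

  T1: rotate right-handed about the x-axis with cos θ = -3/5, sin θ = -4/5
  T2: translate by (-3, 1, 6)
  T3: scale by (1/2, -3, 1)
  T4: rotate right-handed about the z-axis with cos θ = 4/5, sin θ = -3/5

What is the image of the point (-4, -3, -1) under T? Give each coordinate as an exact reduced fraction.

T(p) = (-32/5, -27/10, 9)

T1 rotate right-handed about the x-axis with cos θ = -3/5, sin θ = -4/5: (-4, -3, -1) → (-4, 1, 3)
T2 translate by (-3, 1, 6): (-4, 1, 3) → (-7, 2, 9)
T3 scale by (1/2, -3, 1): (-7, 2, 9) → (-7/2, -6, 9)
T4 rotate right-handed about the z-axis with cos θ = 4/5, sin θ = -3/5: (-7/2, -6, 9) → (-32/5, -27/10, 9)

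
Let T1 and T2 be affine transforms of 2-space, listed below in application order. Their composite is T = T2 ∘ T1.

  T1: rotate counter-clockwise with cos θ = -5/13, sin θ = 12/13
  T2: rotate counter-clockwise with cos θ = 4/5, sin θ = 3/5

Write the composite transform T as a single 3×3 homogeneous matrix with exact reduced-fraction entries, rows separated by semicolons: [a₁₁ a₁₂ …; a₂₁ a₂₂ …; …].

T = [-56/65 -33/65 0; 33/65 -56/65 0; 0 0 1]

T1 = [-5/13 -12/13 0; 12/13 -5/13 0; 0 0 1]
T2·T1 = [-56/65 -33/65 0; 33/65 -56/65 0; 0 0 1]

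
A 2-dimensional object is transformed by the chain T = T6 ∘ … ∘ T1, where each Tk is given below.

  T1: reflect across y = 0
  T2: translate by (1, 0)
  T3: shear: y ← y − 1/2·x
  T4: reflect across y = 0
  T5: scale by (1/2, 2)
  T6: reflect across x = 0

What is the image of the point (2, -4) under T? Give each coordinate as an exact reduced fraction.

T(p) = (-3/2, -5)

T1 reflect across y = 0: (2, -4) → (2, 4)
T2 translate by (1, 0): (2, 4) → (3, 4)
T3 shear: y ← y − 1/2·x: (3, 4) → (3, 5/2)
T4 reflect across y = 0: (3, 5/2) → (3, -5/2)
T5 scale by (1/2, 2): (3, -5/2) → (3/2, -5)
T6 reflect across x = 0: (3/2, -5) → (-3/2, -5)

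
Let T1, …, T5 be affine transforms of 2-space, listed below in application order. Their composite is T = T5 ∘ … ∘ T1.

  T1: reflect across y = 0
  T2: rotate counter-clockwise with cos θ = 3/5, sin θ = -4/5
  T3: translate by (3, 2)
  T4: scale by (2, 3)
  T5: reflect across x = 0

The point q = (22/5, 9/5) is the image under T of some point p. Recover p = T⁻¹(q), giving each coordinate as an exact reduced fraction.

p = (-2, 5)

T1 = [1 0 0; 0 -1 0; 0 0 1]
T2·T1 = [3/5 -4/5 0; -4/5 -3/5 0; 0 0 1]
T3·…·T1 = [3/5 -4/5 3; -4/5 -3/5 2; 0 0 1]
T4·…·T1 = [6/5 -8/5 6; -12/5 -9/5 6; 0 0 1]
T5·…·T1 = [-6/5 8/5 -6; -12/5 -9/5 6; 0 0 1]
det M = 6; M⁻¹ = [-3/10 -4/15 -1/5; 2/5 -1/5 18/5; 0 0 1]
M⁻¹ · (22/5, 9/5)ᵀ = (-2, 5)ᵀ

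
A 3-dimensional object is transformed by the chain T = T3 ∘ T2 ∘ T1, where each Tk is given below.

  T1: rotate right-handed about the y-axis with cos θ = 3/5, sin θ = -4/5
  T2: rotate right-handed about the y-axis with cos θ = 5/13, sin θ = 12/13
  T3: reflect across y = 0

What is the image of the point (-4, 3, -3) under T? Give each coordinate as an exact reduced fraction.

T1 rotate right-handed about the y-axis with cos θ = 3/5, sin θ = -4/5: (-4, 3, -3) → (0, 3, -5)
T2 rotate right-handed about the y-axis with cos θ = 5/13, sin θ = 12/13: (0, 3, -5) → (-60/13, 3, -25/13)
T3 reflect across y = 0: (-60/13, 3, -25/13) → (-60/13, -3, -25/13)

T(p) = (-60/13, -3, -25/13)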